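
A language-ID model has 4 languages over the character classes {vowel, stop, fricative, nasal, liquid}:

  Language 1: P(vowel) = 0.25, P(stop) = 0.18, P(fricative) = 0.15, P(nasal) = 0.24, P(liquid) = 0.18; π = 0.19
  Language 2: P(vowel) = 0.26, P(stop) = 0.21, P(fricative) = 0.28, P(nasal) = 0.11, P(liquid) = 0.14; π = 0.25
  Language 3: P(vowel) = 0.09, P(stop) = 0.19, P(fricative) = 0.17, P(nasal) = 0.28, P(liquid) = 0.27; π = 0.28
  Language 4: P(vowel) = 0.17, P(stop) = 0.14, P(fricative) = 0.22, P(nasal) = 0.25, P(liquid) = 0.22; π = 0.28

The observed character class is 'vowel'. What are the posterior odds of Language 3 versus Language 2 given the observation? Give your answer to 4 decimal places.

Posterior odds = (π_i f_i(x)) / (π_j f_j(x)); the normalising sum cancels.
Component likelihoods at x = 'vowel':
  p_1 = P(vowel | comp) = 0.25
  p_2 = P(vowel | comp) = 0.26
  p_3 = P(vowel | comp) = 0.09
  p_4 = P(vowel | comp) = 0.17
0.0252 / 0.065 ≈ 0.3877

0.3877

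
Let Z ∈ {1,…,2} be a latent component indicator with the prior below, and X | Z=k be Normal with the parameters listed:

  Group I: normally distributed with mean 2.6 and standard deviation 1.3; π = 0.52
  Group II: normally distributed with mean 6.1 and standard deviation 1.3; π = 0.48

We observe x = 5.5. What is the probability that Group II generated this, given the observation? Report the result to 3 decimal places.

0.909

Posterior ∝ prior × likelihood, so P(k | x) ∝ π_k f_k(x); normalise over all components.
Evaluate each component's likelihood at the observed value:
  p_I = 0.02549
  p_II = 0.275874
Prior × likelihood for each component:
  π_I·p_I = 0.52 × 0.02549 = 0.0132548
  π_II·p_II = 0.48 × 0.275874 = 0.132419
Sum: 0.0132548 + 0.132419 = 0.145674
P(Group II | x) = 0.132419 / 0.145674 ≈ 0.909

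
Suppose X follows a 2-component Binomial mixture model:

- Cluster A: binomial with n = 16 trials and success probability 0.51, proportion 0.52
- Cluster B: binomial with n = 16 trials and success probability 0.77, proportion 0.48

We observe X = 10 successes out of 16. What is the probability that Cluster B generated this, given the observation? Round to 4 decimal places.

The responsibility of component k is π_k f_k(x) divided by Σ_j π_j f_j(x).
Component likelihoods at x = 10 successes out of 16:
  L_A = 0.131948
  L_B = 0.0868557
Unnormalised posteriors:
  π_A·L_A = 0.52 × 0.131948 = 0.0686129
  π_B·L_B = 0.48 × 0.0868557 = 0.0416907
Sum: 0.0686129 + 0.0416907 = 0.110304
P(Cluster B | 10 successes out of 16) ≈ 0.3780

0.3780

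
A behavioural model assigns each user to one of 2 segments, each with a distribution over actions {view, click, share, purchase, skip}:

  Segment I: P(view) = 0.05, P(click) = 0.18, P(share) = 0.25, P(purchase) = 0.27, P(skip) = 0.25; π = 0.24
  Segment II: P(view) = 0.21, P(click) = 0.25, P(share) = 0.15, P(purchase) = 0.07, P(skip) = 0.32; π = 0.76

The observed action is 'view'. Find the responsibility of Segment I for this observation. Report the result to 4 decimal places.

0.0699

The responsibility of component k is π_k f_k(x) divided by Σ_j π_j f_j(x).
Evaluate each component's likelihood at the observed value:
  L_I = P(view | comp) = 0.05
  L_II = P(view | comp) = 0.21
Unnormalised posteriors:
  π_I·L_I = 0.24 × 0.05 = 0.012
  π_II·L_II = 0.76 × 0.21 = 0.1596
Sum: 0.012 + 0.1596 = 0.1716
P(Segment I | data) = 0.012 / 0.1716 ≈ 0.0699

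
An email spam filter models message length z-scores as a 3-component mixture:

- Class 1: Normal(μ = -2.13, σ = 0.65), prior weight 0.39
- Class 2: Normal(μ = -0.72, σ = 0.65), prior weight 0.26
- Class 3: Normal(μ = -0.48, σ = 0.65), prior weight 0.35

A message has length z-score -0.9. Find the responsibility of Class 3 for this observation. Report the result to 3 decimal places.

0.474

Posterior ∝ prior × likelihood, so P(k | x) ∝ π_k f_k(x); normalise over all components.
Normal densities:
  p_1 = (1/(0.65·√(2π)))·exp(−(-0.9−-2.13)²/(2·0.65²)) = 0.613757·exp(-1.79041) = 0.102431
  p_2 = (1/(0.65·√(2π)))·exp(−(-0.9−-0.72)²/(2·0.65²)) = 0.613757·exp(-0.03834) = 0.590669
  p_3 = (1/(0.65·√(2π)))·exp(−(-0.9−-0.48)²/(2·0.65²)) = 0.613757·exp(-0.20876) = 0.498121
Multiply by the mixture weights:
  π_1·p_1 = 0.39 × 0.102431 = 0.0399479
  π_2·p_2 = 0.26 × 0.590669 = 0.153574
  π_3·p_3 = 0.35 × 0.498121 = 0.174342
Denominator: 0.0399479 + 0.153574 + 0.174342 = 0.367864
So the posterior for Class 3 is 0.174342 / 0.367864 ≈ 0.474.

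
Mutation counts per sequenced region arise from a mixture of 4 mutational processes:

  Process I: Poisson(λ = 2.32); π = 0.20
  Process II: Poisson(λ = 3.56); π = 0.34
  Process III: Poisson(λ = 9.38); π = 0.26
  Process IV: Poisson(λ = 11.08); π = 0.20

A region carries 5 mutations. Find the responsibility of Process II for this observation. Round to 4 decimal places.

By Bayes' theorem, P(k | x) = w_k f_k(x) / Σ_j w_j f_j(x).
Component likelihoods at x = 5 mutations:
  p_I = 0.0550422
  p_II = 0.135513
  p_III = 0.0510682
  p_IV = 0.0214553
Weight by the priors:
  w_I·p_I = 0.20 × 0.0550422 = 0.0110084
  w_II·p_II = 0.34 × 0.135513 = 0.0460744
  w_III·p_III = 0.26 × 0.0510682 = 0.0132777
  w_IV·p_IV = 0.20 × 0.0214553 = 0.00429106
Sum: 0.0110084 + 0.0460744 + 0.0132777 + 0.00429106 = 0.0746516
P(Process II | the observation) ≈ 0.6172

0.6172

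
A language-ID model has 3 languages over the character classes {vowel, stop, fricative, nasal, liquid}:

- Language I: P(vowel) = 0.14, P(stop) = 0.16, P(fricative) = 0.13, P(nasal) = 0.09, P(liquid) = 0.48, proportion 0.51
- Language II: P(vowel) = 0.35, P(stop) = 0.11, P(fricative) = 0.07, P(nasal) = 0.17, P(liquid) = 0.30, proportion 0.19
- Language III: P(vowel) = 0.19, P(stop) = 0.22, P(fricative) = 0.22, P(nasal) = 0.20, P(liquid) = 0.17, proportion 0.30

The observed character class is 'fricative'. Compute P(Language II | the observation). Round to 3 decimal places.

By Bayes' theorem, P(k | x) = P(Z=k) f_k(x) / Σ_j P(Z=j) f_j(x).
Categorical probabilities:
  p_I = P(fricative | comp) = 0.13
  p_II = P(fricative | comp) = 0.07
  p_III = P(fricative | comp) = 0.22
Weight by the priors:
  P(Z=I)·p_I = 0.51 × 0.13 = 0.0663
  P(Z=II)·p_II = 0.19 × 0.07 = 0.0133
  P(Z=III)·p_III = 0.30 × 0.22 = 0.066
Marginal: 0.0663 + 0.0133 + 0.066 = 0.1456
So the posterior for Language II is 0.0133 / 0.1456 ≈ 0.091.

0.091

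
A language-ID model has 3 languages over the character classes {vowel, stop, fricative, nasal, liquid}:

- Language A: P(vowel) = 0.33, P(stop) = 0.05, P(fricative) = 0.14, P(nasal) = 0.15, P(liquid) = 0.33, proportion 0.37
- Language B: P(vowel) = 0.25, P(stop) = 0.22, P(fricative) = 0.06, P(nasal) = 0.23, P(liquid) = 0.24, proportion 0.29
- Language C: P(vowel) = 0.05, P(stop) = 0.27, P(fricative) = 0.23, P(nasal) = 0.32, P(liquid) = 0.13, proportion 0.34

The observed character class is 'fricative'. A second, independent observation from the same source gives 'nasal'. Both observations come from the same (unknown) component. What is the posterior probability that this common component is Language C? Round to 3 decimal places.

0.680

Posterior ∝ prior × likelihood, so P(k | x) ∝ π_k f_k(x); normalise over all components.
Since both observations come from the same component, the likelihood for component k is f_k(x₁)·f_k(x₂).
  f_A = [P(fricative | comp) = 0.14] × [0.15] = 0.021
  f_B = [P(fricative | comp) = 0.06] × [0.23] = 0.0138
  f_C = [P(fricative | comp) = 0.23] × [0.32] = 0.0736
Weight by the priors:
  π_A·f_A = 0.37 × 0.021 = 0.00777
  π_B·f_B = 0.29 × 0.0138 = 0.004002
  π_C·f_C = 0.34 × 0.0736 = 0.025024
Marginal: 0.00777 + 0.004002 + 0.025024 = 0.036796
P(Language C | x) ≈ 0.680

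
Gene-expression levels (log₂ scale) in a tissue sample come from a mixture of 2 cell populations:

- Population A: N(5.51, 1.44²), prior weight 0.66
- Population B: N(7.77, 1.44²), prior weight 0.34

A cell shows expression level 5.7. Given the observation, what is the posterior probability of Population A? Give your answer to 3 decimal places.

0.844

Posterior ∝ prior × likelihood, so P(k | x) ∝ w_k f_k(x); normalise over all components.
Evaluate each component's likelihood at the observed value:
  p_A = 0.274642
  p_B = 0.0985901
Multiply by the mixture weights:
  w_A·p_A = 0.66 × 0.274642 = 0.181264
  w_B·p_B = 0.34 × 0.0985901 = 0.0335206
Evidence: 0.181264 + 0.0335206 = 0.214784
P(Population A | the observation) ≈ 0.844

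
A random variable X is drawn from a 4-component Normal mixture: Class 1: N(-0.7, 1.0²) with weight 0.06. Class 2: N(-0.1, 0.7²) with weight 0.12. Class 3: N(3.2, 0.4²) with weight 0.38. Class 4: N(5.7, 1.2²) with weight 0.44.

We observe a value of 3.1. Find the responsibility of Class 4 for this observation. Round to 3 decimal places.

Posterior ∝ prior × likelihood, so P(k | x) ∝ w_k f_k(x); normalise over all components.
Component likelihoods at x = 3.1:
  p_1 = (1/(1.0·√(2π)))·exp(−(3.1−-0.7)²/(2·1.0²)) = 0.398942·exp(-7.22000) = 0.000291947
  p_2 = (1/(0.7·√(2π)))·exp(−(3.1−-0.1)²/(2·0.7²)) = 0.569918·exp(-10.44898) = 1.6515e-05
  p_3 = (1/(0.4·√(2π)))·exp(−(3.1−3.2)²/(2·0.4²)) = 0.997356·exp(-0.03125) = 0.96667
  p_4 = (1/(1.2·√(2π)))·exp(−(3.1−5.7)²/(2·1.2²)) = 0.332452·exp(-2.34722) = 0.0317939
Prior × likelihood for each component:
  w_1·p_1 = 0.06 × 0.000291947 = 1.75168e-05
  w_2·p_2 = 0.12 × 1.6515e-05 = 1.9818e-06
  w_3·p_3 = 0.38 × 0.96667 = 0.367335
  w_4·p_4 = 0.44 × 0.0317939 = 0.0139893
Normaliser: 1.75168e-05 + 1.9818e-06 + 0.367335 + 0.0139893 = 0.381344
P(Class 4 | data) = 0.0139893 / 0.381344 ≈ 0.037

0.037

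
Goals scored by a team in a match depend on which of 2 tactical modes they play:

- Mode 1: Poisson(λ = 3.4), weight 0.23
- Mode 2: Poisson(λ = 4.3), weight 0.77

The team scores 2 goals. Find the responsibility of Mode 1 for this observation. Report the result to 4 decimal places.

0.3148

Apply Bayes' rule: the posterior for each component is proportional to its prior times its likelihood at x.
Evaluate each component's likelihood at the observed value:
  p_1 = 0.192898
  p_2 = 0.125441
Weight by the priors:
  w_1·p_1 = 0.23 × 0.192898 = 0.0443664
  w_2·p_2 = 0.77 × 0.125441 = 0.0965898
Denominator: 0.0443664 + 0.0965898 = 0.140956
P(Mode 1 | x) ≈ 0.3148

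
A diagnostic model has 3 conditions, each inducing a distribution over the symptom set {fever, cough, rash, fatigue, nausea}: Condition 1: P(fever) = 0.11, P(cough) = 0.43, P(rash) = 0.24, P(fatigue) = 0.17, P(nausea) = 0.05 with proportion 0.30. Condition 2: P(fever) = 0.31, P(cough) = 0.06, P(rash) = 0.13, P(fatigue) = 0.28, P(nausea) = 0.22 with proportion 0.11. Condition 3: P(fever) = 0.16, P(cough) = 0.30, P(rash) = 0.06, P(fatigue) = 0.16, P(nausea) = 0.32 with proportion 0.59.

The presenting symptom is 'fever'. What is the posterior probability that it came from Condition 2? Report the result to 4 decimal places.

0.2111

The responsibility of component k is P(Z=k) f_k(x) divided by Σ_j P(Z=j) f_j(x).
Evaluate each component's likelihood at the observed value:
  f_1 = P(fever | comp) = 0.11
  f_2 = P(fever | comp) = 0.31
  f_3 = P(fever | comp) = 0.16
Weight by the priors:
  P(Z=1)·f_1 = 0.30 × 0.11 = 0.033
  P(Z=2)·f_2 = 0.11 × 0.31 = 0.0341
  P(Z=3)·f_3 = 0.59 × 0.16 = 0.0944
Denominator: 0.033 + 0.0341 + 0.0944 = 0.1615
So the posterior for Condition 2 is 0.0341 / 0.1615 ≈ 0.2111.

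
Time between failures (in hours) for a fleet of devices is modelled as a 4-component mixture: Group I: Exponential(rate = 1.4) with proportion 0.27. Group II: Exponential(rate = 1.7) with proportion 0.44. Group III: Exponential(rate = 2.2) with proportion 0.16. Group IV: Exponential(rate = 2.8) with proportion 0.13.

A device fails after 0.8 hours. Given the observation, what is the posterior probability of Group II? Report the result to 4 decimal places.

0.4630

Posterior ∝ prior × likelihood, so P(k | x) ∝ π_k f_k(x); normalise over all components.
Evaluate each component's likelihood at the observed value:
  p_I = 0.456792
  p_II = 0.436323
  p_III = 0.378499
  p_IV = 0.298084
Multiply by the mixture weights:
  π_I·p_I = 0.27 × 0.456792 = 0.123334
  π_II·p_II = 0.44 × 0.436323 = 0.191982
  π_III·p_III = 0.16 × 0.378499 = 0.0605598
  π_IV·p_IV = 0.13 × 0.298084 = 0.0387509
Denominator: 0.123334 + 0.191982 + 0.0605598 + 0.0387509 = 0.414627
P(Group II | 0.8 hours) ≈ 0.4630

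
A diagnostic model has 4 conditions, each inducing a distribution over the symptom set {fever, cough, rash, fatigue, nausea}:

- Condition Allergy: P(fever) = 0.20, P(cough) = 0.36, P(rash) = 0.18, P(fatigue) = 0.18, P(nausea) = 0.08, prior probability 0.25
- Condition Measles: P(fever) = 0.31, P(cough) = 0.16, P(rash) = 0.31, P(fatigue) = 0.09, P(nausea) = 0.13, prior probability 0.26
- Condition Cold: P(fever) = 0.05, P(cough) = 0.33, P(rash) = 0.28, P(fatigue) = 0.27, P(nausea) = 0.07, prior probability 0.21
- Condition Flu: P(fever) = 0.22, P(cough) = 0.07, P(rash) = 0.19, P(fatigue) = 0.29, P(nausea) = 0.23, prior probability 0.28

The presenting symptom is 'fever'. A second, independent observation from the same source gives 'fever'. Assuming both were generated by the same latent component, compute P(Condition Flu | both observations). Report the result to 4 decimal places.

By Bayes' theorem, P(k | x) = w_k f_k(x) / Σ_j w_j f_j(x).
Since both observations come from the same component, the likelihood for component k is f_k(x₁)·f_k(x₂).
  p_Allergy = [P(fever | comp) = 0.20] × [0.2] = 0.04
  p_Measles = [P(fever | comp) = 0.31] × [0.31] = 0.0961
  p_Cold = [P(fever | comp) = 0.05] × [0.05] = 0.0025
  p_Flu = [P(fever | comp) = 0.22] × [0.22] = 0.0484
Unnormalised posteriors:
  w_Allergy·p_Allergy = 0.25 × 0.04 = 0.01
  w_Measles·p_Measles = 0.26 × 0.0961 = 0.024986
  w_Cold·p_Cold = 0.21 × 0.0025 = 0.000525
  w_Flu·p_Flu = 0.28 × 0.0484 = 0.013552
Denominator: 0.01 + 0.024986 + 0.000525 + 0.013552 = 0.049063
So the posterior for Condition Flu is 0.013552 / 0.049063 ≈ 0.2762.

0.2762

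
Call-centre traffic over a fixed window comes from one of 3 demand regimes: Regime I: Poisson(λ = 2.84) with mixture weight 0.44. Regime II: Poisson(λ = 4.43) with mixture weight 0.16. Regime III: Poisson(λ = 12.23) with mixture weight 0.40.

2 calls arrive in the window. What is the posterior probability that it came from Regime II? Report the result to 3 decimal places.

P(component k | x) = π_k·f_k(x) / marginal(x), where marginal(x) = Σ_j π_j·f_j(x).
Evaluate each component's likelihood at the observed value:
  f_I = e^(−2.84)·2.84^2/2! = 0.235619
  f_II = e^(−4.43)·4.43^2/2! = 0.11691
  f_III = e^(−12.23)·12.23^2/2! = 0.000365091
Prior × likelihood for each component:
  π_I·f_I = 0.44 × 0.235619 = 0.103672
  π_II·f_II = 0.16 × 0.11691 = 0.0187057
  π_III·f_III = 0.40 × 0.000365091 = 0.000146036
Evidence: 0.103672 + 0.0187057 + 0.000146036 = 0.122524
So the posterior for Regime II is 0.0187057 / 0.122524 ≈ 0.153.

0.153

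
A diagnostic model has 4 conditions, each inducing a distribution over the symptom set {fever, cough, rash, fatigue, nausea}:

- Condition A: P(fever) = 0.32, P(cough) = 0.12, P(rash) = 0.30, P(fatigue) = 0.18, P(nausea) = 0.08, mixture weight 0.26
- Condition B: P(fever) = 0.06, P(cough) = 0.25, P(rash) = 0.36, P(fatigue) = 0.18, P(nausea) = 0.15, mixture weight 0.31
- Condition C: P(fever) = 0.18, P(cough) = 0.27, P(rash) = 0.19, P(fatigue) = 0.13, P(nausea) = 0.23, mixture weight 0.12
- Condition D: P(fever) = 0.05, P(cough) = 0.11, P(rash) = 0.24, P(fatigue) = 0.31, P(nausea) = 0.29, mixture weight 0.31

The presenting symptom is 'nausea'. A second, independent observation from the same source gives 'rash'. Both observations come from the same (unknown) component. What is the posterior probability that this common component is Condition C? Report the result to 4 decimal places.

0.1053

Posterior ∝ prior × likelihood, so P(k | x) ∝ w_k f_k(x); normalise over all components.
Since both observations come from the same component, the likelihood for component k is f_k(x₁)·f_k(x₂).
  L_A = [P(nausea | comp) = 0.08] × [0.3] = 0.024
  L_B = [P(nausea | comp) = 0.15] × [0.36] = 0.054
  L_C = [P(nausea | comp) = 0.23] × [0.19] = 0.0437
  L_D = [P(nausea | comp) = 0.29] × [0.24] = 0.0696
Weight by the priors:
  w_A·L_A = 0.26 × 0.024 = 0.00624
  w_B·L_B = 0.31 × 0.054 = 0.01674
  w_C·L_C = 0.12 × 0.0437 = 0.005244
  w_D·L_D = 0.31 × 0.0696 = 0.021576
Denominator: 0.00624 + 0.01674 + 0.005244 + 0.021576 = 0.0498
So the posterior for Condition C is 0.005244 / 0.0498 ≈ 0.1053.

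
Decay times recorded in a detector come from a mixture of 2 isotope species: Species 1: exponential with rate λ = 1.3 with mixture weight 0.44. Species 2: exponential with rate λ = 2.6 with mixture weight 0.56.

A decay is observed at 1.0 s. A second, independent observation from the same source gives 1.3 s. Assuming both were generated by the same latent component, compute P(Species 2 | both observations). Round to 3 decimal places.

0.204

Apply Bayes' rule: the posterior for each component is proportional to its prior times its likelihood at x.
Since both observations come from the same component, the likelihood for component k is f_k(x₁)·f_k(x₂).
  p_1 = [1.3·e^(−1.3·1.0) = 1.3·e^(−1.3000) = 0.354291] × [0.239875] = 0.0849858
  p_2 = [2.6·e^(−2.6·1.0) = 2.6·e^(−2.6000) = 0.193111] × [0.0885234] = 0.0170949
Weight by the priors:
  π_1·p_1 = 0.44 × 0.0849858 = 0.0373937
  π_2·p_2 = 0.56 × 0.0170949 = 0.00957312
Normaliser: 0.0373937 + 0.00957312 = 0.0469669
P(Species 2 | data) = 0.00957312 / 0.0469669 ≈ 0.204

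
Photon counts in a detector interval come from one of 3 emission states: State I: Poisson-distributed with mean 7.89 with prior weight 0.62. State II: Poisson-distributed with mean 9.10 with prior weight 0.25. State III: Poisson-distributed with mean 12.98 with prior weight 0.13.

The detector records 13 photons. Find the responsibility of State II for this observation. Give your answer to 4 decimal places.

Posterior ∝ prior × likelihood, so P(k | x) ∝ P(Z=k) f_k(x); normalise over all components.
Component likelihoods at x = 13 photons:
  L_I = e^(−7.89)·7.89^13/13! = 0.0276145
  L_II = e^(−9.10)·9.10^13/13! = 0.0526233
  L_III = e^(−12.98)·12.98^13/13! = 0.109938
Unnormalised posteriors:
  P(Z=I)·L_I = 0.62 × 0.0276145 = 0.017121
  P(Z=II)·L_II = 0.25 × 0.0526233 = 0.0131558
  P(Z=III)·L_III = 0.13 × 0.109938 = 0.014292
Marginal: 0.017121 + 0.0131558 + 0.014292 = 0.0445688
So the posterior for State II is 0.0131558 / 0.0445688 ≈ 0.2952.

0.2952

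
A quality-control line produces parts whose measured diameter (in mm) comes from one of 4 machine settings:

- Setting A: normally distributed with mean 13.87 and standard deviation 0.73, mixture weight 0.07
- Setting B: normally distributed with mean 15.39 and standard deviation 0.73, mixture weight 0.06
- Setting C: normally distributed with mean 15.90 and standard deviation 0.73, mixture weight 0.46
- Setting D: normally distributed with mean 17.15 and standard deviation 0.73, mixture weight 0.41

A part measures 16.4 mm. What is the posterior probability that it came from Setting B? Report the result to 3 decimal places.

The responsibility of component k is π_k f_k(x) divided by Σ_j π_j f_j(x).
Evaluate each component's likelihood at the observed value:
  L_A = 0.0013469
  L_B = 0.209853
  L_C = 0.432232
  L_D = 0.322388
Prior × likelihood for each component:
  π_A·L_A = 0.07 × 0.0013469 = 9.42829e-05
  π_B·L_B = 0.06 × 0.209853 = 0.0125912
  π_C·L_C = 0.46 × 0.432232 = 0.198827
  π_D·L_D = 0.41 × 0.322388 = 0.132179
Normaliser: 9.42829e-05 + 0.0125912 + 0.198827 + 0.132179 = 0.343691
Responsibility of Setting B: 0.0125912 / 0.343691 ≈ 0.037

0.037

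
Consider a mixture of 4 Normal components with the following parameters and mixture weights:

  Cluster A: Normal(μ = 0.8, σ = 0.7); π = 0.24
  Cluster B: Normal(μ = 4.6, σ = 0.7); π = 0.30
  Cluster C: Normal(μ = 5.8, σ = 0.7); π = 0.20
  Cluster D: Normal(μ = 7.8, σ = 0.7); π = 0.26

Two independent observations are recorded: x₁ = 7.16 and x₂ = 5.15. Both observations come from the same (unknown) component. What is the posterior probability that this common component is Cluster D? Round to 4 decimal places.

0.0066

The responsibility of component k is P(Z=k) f_k(x) divided by Σ_j P(Z=j) f_j(x).
Since both observations come from the same component, the likelihood for component k is f_k(x₁)·f_k(x₂).
  L_A = [(1/(0.7·√(2π)))·exp(−(7.16−0.8)²/(2·0.7²)) = 0.569918·exp(-41.27510) = 6.76492e-19] × [2.3451e-09] = 1.58644e-27
  L_B = [(1/(0.7·√(2π)))·exp(−(7.16−4.6)²/(2·0.7²)) = 0.569918·exp(-6.68735) = 0.000710451] × [0.418559] = 0.000297366
  L_C = [(1/(0.7·√(2π)))·exp(−(7.16−5.8)²/(2·0.7²)) = 0.569918·exp(-1.88735) = 0.0863272] × [0.370321] = 0.0319687
  L_D = [(1/(0.7·√(2π)))·exp(−(7.16−7.8)²/(2·0.7²)) = 0.569918·exp(-0.41796) = 0.375227] × [0.000440289] = 0.000165208
Prior × likelihood for each component:
  P(Z=A)·L_A = 0.24 × 1.58644e-27 = 3.80746e-28
  P(Z=B)·L_B = 0.30 × 0.000297366 = 8.92097e-05
  P(Z=C)·L_C = 0.20 × 0.0319687 = 0.00639375
  P(Z=D)·L_D = 0.26 × 0.000165208 = 4.29542e-05
Sum: 3.80746e-28 + 8.92097e-05 + 0.00639375 + 4.29542e-05 = 0.00652591
So the posterior for Cluster D is 4.29542e-05 / 0.00652591 ≈ 0.0066.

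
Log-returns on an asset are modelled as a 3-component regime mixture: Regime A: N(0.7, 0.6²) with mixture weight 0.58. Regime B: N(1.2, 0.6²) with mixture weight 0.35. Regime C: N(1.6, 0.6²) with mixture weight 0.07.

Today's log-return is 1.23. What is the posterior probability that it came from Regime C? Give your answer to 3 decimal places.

0.072

Posterior ∝ prior × likelihood, so P(k | x) ∝ π_k f_k(x); normalise over all components.
Component likelihoods at x = 1.23:
  f_A = (1/(0.6·√(2π)))·exp(−(1.23−0.7)²/(2·0.6²)) = 0.664904·exp(-0.39014) = 0.450115
  f_B = (1/(0.6·√(2π)))·exp(−(1.23−1.2)²/(2·0.6²)) = 0.664904·exp(-0.00125) = 0.664073
  f_C = (1/(0.6·√(2π)))·exp(−(1.23−1.6)²/(2·0.6²)) = 0.664904·exp(-0.19014) = 0.549772
Unnormalised posteriors:
  π_A·f_A = 0.58 × 0.450115 = 0.261067
  π_B·f_B = 0.35 × 0.664073 = 0.232426
  π_C·f_C = 0.07 × 0.549772 = 0.038484
Marginal: 0.261067 + 0.232426 + 0.038484 = 0.531976
So the posterior for Regime C is 0.038484 / 0.531976 ≈ 0.072.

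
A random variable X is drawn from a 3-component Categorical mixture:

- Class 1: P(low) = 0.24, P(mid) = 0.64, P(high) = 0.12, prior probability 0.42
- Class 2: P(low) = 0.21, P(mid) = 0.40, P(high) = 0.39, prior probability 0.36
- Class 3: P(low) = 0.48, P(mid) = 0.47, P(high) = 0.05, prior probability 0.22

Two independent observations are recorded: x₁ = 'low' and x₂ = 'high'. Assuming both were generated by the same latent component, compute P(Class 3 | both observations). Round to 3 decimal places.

By Bayes' theorem, P(k | x) = w_k f_k(x) / Σ_j w_j f_j(x).
Since both observations come from the same component, the likelihood for component k is f_k(x₁)·f_k(x₂).
  L_1 = [0.24] × [0.12] = 0.0288
  L_2 = [0.21] × [0.39] = 0.0819
  L_3 = [0.48] × [0.05] = 0.024
Weight by the priors:
  w_1·L_1 = 0.42 × 0.0288 = 0.012096
  w_2·L_2 = 0.36 × 0.0819 = 0.029484
  w_3·L_3 = 0.22 × 0.024 = 0.00528
Sum: 0.012096 + 0.029484 + 0.00528 = 0.04686
P(Class 3 | x₁, x₂) ≈ 0.113

0.113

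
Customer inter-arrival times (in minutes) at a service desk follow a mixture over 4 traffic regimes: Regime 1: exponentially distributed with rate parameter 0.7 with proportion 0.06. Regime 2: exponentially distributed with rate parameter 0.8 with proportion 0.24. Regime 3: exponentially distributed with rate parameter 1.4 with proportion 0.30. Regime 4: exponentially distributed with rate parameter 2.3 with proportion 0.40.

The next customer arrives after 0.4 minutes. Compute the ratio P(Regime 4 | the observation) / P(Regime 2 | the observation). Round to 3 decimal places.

Since P(k|x) ∝ π_k f_k(x), the posterior odds are π_i f_i(x) / (π_j f_j(x)).
Component likelihoods at x = 0.4 minutes:
  f_1 = 0.7·e^(−0.7·0.4) = 0.7·e^(−0.2800) = 0.529049
  f_2 = 0.8·e^(−0.8·0.4) = 0.8·e^(−0.3200) = 0.580919
  f_3 = 1.4·e^(−1.4·0.4) = 1.4·e^(−0.5600) = 0.799693
  f_4 = 2.3·e^(−2.3·0.4) = 2.3·e^(−0.9200) = 0.916594
Odds = (0.40/0.24) × (0.916594/0.580919) = 1.66667 × 1.57783 ≈ 2.630

2.630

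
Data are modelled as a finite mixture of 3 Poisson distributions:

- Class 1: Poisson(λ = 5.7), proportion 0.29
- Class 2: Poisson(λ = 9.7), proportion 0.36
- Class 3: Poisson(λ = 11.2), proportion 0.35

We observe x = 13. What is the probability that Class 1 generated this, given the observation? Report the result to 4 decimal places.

P(component k | x) = π_k·f_k(x) / marginal(x), where marginal(x) = Σ_j π_j·f_j(x).
Poisson probabilities:
  f_1 = e^(−5.7)·5.7^13/13! = 0.00360259
  f_2 = e^(−9.7)·9.7^13/13! = 0.0662363
  f_3 = e^(−11.2)·11.2^13/13! = 0.0958199
Unnormalised posteriors:
  π_1·f_1 = 0.29 × 0.00360259 = 0.00104475
  π_2·f_2 = 0.36 × 0.0662363 = 0.0238451
  π_3·f_3 = 0.35 × 0.0958199 = 0.033537
Evidence: 0.00104475 + 0.0238451 + 0.033537 = 0.0584268
P(Class 1 | x) = 0.00104475 / 0.0584268 ≈ 0.0179

0.0179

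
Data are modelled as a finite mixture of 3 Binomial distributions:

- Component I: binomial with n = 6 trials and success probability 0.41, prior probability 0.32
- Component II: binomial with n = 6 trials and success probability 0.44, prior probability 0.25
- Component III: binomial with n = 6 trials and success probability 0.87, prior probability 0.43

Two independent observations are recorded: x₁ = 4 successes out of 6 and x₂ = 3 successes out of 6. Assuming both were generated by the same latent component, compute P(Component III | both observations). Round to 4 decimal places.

The responsibility of component k is π_k f_k(x) divided by Σ_j π_j f_j(x).
Since both observations come from the same component, the likelihood for component k is f_k(x₁)·f_k(x₂).
  L_I = [C(6,4)·0.41^4·0.59^2 = 15·0.0282576·0.3481 = 0.147547] × [0.283099] = 0.0417704
  L_II = [C(6,4)·0.44^4·0.56^2 = 15·0.037481·0.3136 = 0.17631] × [0.299193] = 0.0527509
  L_III = [C(6,4)·0.87^4·0.13^2 = 15·0.572898·0.0169 = 0.14523] × [0.0289346] = 0.00420216
Prior × likelihood for each component:
  π_I·L_I = 0.32 × 0.0417704 = 0.0133665
  π_II·L_II = 0.25 × 0.0527509 = 0.0131877
  π_III·L_III = 0.43 × 0.00420216 = 0.00180693
Denominator: 0.0133665 + 0.0131877 + 0.00180693 = 0.0283612
P(Component III | data) ≈ 0.0637

0.0637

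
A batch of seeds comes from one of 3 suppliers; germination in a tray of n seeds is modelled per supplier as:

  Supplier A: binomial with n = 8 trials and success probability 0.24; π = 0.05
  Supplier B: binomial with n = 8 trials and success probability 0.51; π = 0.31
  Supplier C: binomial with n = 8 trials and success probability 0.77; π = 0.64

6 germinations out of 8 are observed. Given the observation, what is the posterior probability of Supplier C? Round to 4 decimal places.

Posterior ∝ prior × likelihood, so P(k | x) ∝ w_k f_k(x); normalise over all components.
Binomial probabilities:
  f_A = 0.00309067
  f_B = 0.118296
  f_C = 0.308715
Unnormalised posteriors:
  w_A·f_A = 0.05 × 0.00309067 = 0.000154534
  w_B·f_B = 0.31 × 0.118296 = 0.0366719
  w_C·f_C = 0.64 × 0.308715 = 0.197578
Normaliser: 0.000154534 + 0.0366719 + 0.197578 = 0.234404
So the posterior for Supplier C is 0.197578 / 0.234404 ≈ 0.8429.

0.8429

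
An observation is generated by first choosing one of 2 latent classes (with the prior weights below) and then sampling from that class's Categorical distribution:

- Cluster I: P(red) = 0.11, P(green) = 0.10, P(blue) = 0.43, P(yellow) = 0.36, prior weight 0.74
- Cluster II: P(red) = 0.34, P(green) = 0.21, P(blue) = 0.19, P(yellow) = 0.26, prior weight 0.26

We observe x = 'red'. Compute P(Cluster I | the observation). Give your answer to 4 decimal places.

0.4794

P(component k | x) = P(Z=k)·f_k(x) / marginal(x), where marginal(x) = Σ_j P(Z=j)·f_j(x).
Categorical probabilities:
  f_I = 0.11
  f_II = 0.34
Prior × likelihood for each component:
  P(Z=I)·f_I = 0.74 × 0.11 = 0.0814
  P(Z=II)·f_II = 0.26 × 0.34 = 0.0884
Marginal: 0.0814 + 0.0884 = 0.1698
P(Cluster I | x) = 0.0814 / 0.1698 ≈ 0.4794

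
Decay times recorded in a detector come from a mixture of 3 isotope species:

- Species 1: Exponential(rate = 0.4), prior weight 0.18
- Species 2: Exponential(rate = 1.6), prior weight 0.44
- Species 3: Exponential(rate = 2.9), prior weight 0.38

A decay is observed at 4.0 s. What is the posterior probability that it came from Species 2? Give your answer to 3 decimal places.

0.074

The responsibility of component k is P(Z=k) f_k(x) divided by Σ_j P(Z=j) f_j(x).
Evaluate each component's likelihood at the observed value:
  L_1 = 0.4·e^(−0.4·4.0) = 0.4·e^(−1.6000) = 0.0807586
  L_2 = 1.6·e^(−1.6·4.0) = 1.6·e^(−6.4000) = 0.00265849
  L_3 = 2.9·e^(−2.9·4.0) = 2.9·e^(−11.6000) = 2.65817e-05
Prior × likelihood for each component:
  P(Z=1)·L_1 = 0.18 × 0.0807586 = 0.0145365
  P(Z=2)·L_2 = 0.44 × 0.00265849 = 0.00116974
  P(Z=3)·L_3 = 0.38 × 2.65817e-05 = 1.0101e-05
Denominator: 0.0145365 + 0.00116974 + 1.0101e-05 = 0.0157164
P(Species 2 | x) = 0.00116974 / 0.0157164 ≈ 0.074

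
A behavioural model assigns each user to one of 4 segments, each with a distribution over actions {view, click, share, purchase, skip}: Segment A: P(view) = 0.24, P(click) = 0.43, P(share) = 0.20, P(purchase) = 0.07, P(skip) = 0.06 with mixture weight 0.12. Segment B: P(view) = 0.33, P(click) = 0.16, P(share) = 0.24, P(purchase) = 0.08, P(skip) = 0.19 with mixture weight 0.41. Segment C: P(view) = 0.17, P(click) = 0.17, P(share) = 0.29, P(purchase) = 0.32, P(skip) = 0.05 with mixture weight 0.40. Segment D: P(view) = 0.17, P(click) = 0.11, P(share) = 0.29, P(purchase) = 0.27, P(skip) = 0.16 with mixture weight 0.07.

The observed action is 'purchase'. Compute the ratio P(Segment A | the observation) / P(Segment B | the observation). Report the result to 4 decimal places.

0.2561

Only the two components matter; the odds are (P(Z=i) f_i(x)) / (P(Z=j) f_j(x)).
Component likelihoods at x = 'purchase':
  p_A = P(purchase | comp) = 0.07
  p_B = P(purchase | comp) = 0.08
  p_C = P(purchase | comp) = 0.32
  p_D = P(purchase | comp) = 0.27
Odds = (0.12/0.41) × (0.07/0.08) = 0.292683 × 0.875 ≈ 0.2561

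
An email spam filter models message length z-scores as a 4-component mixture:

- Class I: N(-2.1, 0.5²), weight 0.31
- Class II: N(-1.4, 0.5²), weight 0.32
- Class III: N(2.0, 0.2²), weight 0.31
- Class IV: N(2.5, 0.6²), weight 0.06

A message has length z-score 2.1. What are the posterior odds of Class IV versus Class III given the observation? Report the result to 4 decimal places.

0.0585

Since P(k|x) ∝ π_k f_k(x), the posterior odds are π_i f_i(x) / (π_j f_j(x)).
Evaluate each component's likelihood at the observed value:
  L_I = 3.80216e-16
  L_II = 1.82694e-11
  L_III = 1.76033
  L_IV = 0.532413
Odds = (0.06/0.31) × (0.532413/1.76033) = 0.193548 × 0.302451 ≈ 0.0585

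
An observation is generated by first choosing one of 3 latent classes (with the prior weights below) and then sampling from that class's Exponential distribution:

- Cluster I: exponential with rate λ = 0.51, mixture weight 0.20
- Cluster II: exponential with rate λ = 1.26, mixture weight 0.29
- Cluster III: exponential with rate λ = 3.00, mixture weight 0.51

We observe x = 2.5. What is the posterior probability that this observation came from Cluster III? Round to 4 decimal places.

0.0188

Posterior ∝ prior × likelihood, so P(k | x) ∝ π_k f_k(x); normalise over all components.
Evaluate each component's likelihood at the observed value:
  f_I = 0.51·e^(−0.51·2.5) = 0.51·e^(−1.2750) = 0.14251
  f_II = 1.26·e^(−1.26·2.5) = 1.26·e^(−3.1500) = 0.0539937
  f_III = 3.00·e^(−3.00·2.5) = 3.00·e^(−7.5000) = 0.00165925
Unnormalised posteriors:
  π_I·f_I = 0.20 × 0.14251 = 0.028502
  π_II·f_II = 0.29 × 0.0539937 = 0.0156582
  π_III·f_III = 0.51 × 0.00165925 = 0.000846219
Evidence: 0.028502 + 0.0156582 + 0.000846219 = 0.0450063
P(Cluster III | the observation) = 0.000846219 / 0.0450063 ≈ 0.0188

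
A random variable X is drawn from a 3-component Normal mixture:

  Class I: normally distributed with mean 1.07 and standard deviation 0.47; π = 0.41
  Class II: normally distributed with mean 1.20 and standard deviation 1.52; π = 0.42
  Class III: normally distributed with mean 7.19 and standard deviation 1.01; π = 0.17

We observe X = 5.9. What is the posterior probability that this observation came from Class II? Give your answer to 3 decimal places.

0.030

Apply Bayes' rule: the posterior for each component is proportional to its prior times its likelihood at x.
Normal densities:
  p_I = 9.91369e-24
  p_II = 0.0022024
  p_III = 0.174725
Weight by the priors:
  w_I·p_I = 0.41 × 9.91369e-24 = 4.06461e-24
  w_II·p_II = 0.42 × 0.0022024 = 0.000925009
  w_III·p_III = 0.17 × 0.174725 = 0.0297032
Marginal: 4.06461e-24 + 0.000925009 + 0.0297032 = 0.0306282
So the posterior for Class II is 0.000925009 / 0.0306282 ≈ 0.030.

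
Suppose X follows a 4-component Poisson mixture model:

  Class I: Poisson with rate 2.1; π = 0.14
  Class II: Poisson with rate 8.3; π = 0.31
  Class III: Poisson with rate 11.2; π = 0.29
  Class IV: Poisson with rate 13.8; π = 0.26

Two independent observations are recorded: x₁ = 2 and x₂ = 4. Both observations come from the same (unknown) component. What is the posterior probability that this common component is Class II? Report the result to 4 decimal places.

0.0336

Posterior ∝ prior × likelihood, so P(k | x) ∝ P(Z=k) f_k(x); normalise over all components.
Since both observations come from the same component, the likelihood for component k is f_k(x₁)·f_k(x₂).
  L_I = [e^(−2.1)·2.1^2/2! = 0.270016] × [0.099231] = 0.026794
  L_II = [e^(−8.3)·8.3^2/2! = 0.00856016] × [0.0491425] = 0.000420667
  L_III = [e^(−11.2)·11.2^2/2! = 0.000857646] × [0.00896526] = 7.68901e-06
  L_IV = [e^(−13.8)·13.8^2/2! = 9.67084e-05] × [0.00153476] = 1.48424e-07
Unnormalised posteriors:
  P(Z=I)·L_I = 0.14 × 0.026794 = 0.00375116
  P(Z=II)·L_II = 0.31 × 0.000420667 = 0.000130407
  P(Z=III)·L_III = 0.29 × 7.68901e-06 = 2.22981e-06
  P(Z=IV)·L_IV = 0.26 × 1.48424e-07 = 3.85904e-08
Evidence: 0.00375116 + 0.000130407 + 2.22981e-06 + 3.85904e-08 = 0.00388384
P(Class II | x) = 0.000130407 / 0.00388384 ≈ 0.0336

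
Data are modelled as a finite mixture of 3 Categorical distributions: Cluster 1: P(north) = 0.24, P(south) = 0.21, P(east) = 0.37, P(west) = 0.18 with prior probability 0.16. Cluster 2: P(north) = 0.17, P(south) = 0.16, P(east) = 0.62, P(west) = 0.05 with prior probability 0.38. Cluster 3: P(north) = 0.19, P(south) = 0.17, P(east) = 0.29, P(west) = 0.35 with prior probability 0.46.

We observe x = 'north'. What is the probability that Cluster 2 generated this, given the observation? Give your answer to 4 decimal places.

0.3393

By Bayes' theorem, P(k | x) = w_k f_k(x) / Σ_j w_j f_j(x).
Categorical probabilities:
  p_1 = 0.24
  p_2 = 0.17
  p_3 = 0.19
Prior × likelihood for each component:
  w_1·p_1 = 0.16 × 0.24 = 0.0384
  w_2·p_2 = 0.38 × 0.17 = 0.0646
  w_3·p_3 = 0.46 × 0.19 = 0.0874
Marginal: 0.0384 + 0.0646 + 0.0874 = 0.1904
Responsibility of Cluster 2: 0.0646 / 0.1904 ≈ 0.3393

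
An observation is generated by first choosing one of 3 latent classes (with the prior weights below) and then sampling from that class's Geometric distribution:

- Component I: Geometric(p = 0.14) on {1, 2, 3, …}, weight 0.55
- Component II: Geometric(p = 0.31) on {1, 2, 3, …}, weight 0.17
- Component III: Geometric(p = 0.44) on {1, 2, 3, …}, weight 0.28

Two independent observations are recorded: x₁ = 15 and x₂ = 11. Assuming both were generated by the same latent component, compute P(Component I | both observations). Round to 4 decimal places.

Apply Bayes' rule: the posterior for each component is proportional to its prior times its likelihood at x.
Since both observations come from the same component, the likelihood for component k is f_k(x₁)·f_k(x₂).
  L_I = [0.14·(1−0.14)^14 = 0.14·0.121054 = 0.0169475] × [0.0309822] = 0.000525072
  L_II = [0.31·(1−0.31)^14 = 0.31·0.00554482 = 0.00171889] × [0.0075832] = 1.30347e-05
  L_III = [0.44·(1−0.44)^14 = 0.44·0.000298286 = 0.000131246] × [0.00133454] = 1.75153e-07
Multiply by the mixture weights:
  π_I·L_I = 0.55 × 0.000525072 = 0.00028879
  π_II·L_II = 0.17 × 1.30347e-05 = 2.2159e-06
  π_III·L_III = 0.28 × 1.75153e-07 = 4.90429e-08
Normaliser: 0.00028879 + 2.2159e-06 + 4.90429e-08 = 0.000291055
So the posterior for Component I is 0.00028879 / 0.000291055 ≈ 0.9922.

0.9922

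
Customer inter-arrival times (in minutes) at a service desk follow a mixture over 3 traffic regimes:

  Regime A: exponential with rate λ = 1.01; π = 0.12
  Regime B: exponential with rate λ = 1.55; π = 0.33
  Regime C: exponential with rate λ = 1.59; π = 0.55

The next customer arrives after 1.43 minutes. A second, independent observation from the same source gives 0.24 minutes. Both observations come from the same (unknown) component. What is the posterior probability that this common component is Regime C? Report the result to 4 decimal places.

Posterior ∝ prior × likelihood, so P(k | x) ∝ P(Z=k) f_k(x); normalise over all components.
Since both observations come from the same component, the likelihood for component k is f_k(x₁)·f_k(x₂).
  f_A = [1.01·e^(−1.01·1.43) = 1.01·e^(−1.4443) = 0.23827] × [0.79259] = 0.188851
  f_B = [1.55·e^(−1.55·1.43) = 1.55·e^(−2.2165) = 0.168934] × [1.0685] = 0.180506
  f_C = [1.59·e^(−1.59·1.43) = 1.59·e^(−2.2737) = 0.16366] × [1.0856] = 0.177669
Unnormalised posteriors:
  P(Z=A)·f_A = 0.12 × 0.188851 = 0.0226621
  P(Z=B)·f_B = 0.33 × 0.180506 = 0.059567
  P(Z=C)·f_C = 0.55 × 0.177669 = 0.0977181
Denominator: 0.0226621 + 0.059567 + 0.0977181 = 0.179947
P(Regime C | x₁,x₂) ≈ 0.5430

0.5430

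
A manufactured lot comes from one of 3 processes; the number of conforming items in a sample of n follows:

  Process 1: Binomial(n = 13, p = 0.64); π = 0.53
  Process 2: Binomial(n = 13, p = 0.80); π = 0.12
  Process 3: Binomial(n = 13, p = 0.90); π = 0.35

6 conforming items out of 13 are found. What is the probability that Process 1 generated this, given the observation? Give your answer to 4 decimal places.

By Bayes' theorem, P(k | x) = w_k f_k(x) / Σ_j w_j f_j(x).
Evaluate each component's likelihood at the observed value:
  f_1 = 0.0924091
  f_2 = 0.00575794
  f_3 = 9.11953e-05
Multiply by the mixture weights:
  w_1·f_1 = 0.53 × 0.0924091 = 0.0489768
  w_2·f_2 = 0.12 × 0.00575794 = 0.000690953
  w_3·f_3 = 0.35 × 9.11953e-05 = 3.19183e-05
Marginal: 0.0489768 + 0.000690953 + 3.19183e-05 = 0.0496997
Responsibility of Process 1: 0.0489768 / 0.0496997 ≈ 0.9855

0.9855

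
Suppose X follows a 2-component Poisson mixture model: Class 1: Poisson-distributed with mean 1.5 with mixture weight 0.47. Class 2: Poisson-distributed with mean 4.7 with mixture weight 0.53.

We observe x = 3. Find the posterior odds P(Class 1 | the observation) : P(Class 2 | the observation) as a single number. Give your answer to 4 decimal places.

Since P(k|x) ∝ P(Z=k) f_k(x), the posterior odds are P(Z=i) f_i(x) / (P(Z=j) f_j(x)).
Component likelihoods at x = 3:
  p_1 = e^(−1.5)·1.5^3/3! = 0.125511
  p_2 = e^(−4.7)·4.7^3/3! = 0.157383
Posterior odds = (P(Z=1)·p_1) / (P(Z=2)·p_2) = (0.47·0.125511) / (0.53·0.157383) = 0.05899 / 0.0834131 ≈ 0.7072

0.7072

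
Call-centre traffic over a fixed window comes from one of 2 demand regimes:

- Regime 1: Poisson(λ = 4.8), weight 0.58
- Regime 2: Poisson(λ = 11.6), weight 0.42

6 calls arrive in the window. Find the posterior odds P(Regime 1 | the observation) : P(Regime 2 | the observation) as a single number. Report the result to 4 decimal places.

Posterior odds = (π_i f_i(x)) / (π_j f_j(x)); the normalising sum cancels.
Component likelihoods at x = 6 calls:
  p_1 = 0.139798
  p_2 = 0.031017
Posterior odds = (π_1·p_1) / (π_2·p_2) = (0.58·0.139798) / (0.42·0.031017) = 0.0810829 / 0.0130271 ≈ 6.2242

6.2242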